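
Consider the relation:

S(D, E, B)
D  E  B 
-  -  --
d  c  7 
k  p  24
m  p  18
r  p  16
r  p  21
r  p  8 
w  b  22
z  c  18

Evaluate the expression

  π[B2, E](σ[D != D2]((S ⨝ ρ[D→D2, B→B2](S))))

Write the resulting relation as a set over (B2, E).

{(16, p), (18, c), (18, p), (21, p), (24, p), (7, c), (8, p)}

ρ[D→D2, B→B2]: schema becomes (D2, E, B2); tuples unchanged.
Joining S and ρ[D→D2, B→B2](S) on E yields {(d, c, 7, d, 7), (d, c, 7, z, 18), (k, p, 24, k, 24), (k, p, 24, m, 18), (k, p, 24, r, 16), (k, p, 24, r, 21), (k, p, 24, r, 8), (m, p, 18, k, 24), (m, p, 18, m, 18), (m, p, 18, r, 16), (m, p, 18, r, 21), (m, p, 18, r, 8), (r, p, 16, k, 24), (r, p, 16, m, 18), (r, p, 16, r, 16), (r, p, 16, r, 21), (r, p, 16, r, 8), (r, p, 21, k, 24), (r, p, 21, m, 18), (r, p, 21, r, 16), (r, p, 21, r, 21), (r, p, 21, r, 8), (r, p, 8, k, 24), (r, p, 8, m, 18), (r, p, 8, r, 16), (r, p, 8, r, 21), (r, p, 8, r, 8), (w, b, 22, w, 22), (z, c, 18, d, 7), (z, c, 18, z, 18)}.
Filtering on D != D2 leaves {(d, c, 7, z, 18), (k, p, 24, m, 18), (k, p, 24, r, 16), (k, p, 24, r, 21), (k, p, 24, r, 8), (m, p, 18, k, 24), (m, p, 18, r, 16), (m, p, 18, r, 21), (m, p, 18, r, 8), (r, p, 16, k, 24), (r, p, 16, m, 18), (r, p, 21, k, 24), (r, p, 21, m, 18), (r, p, 8, k, 24), (r, p, 8, m, 18), (z, c, 18, d, 7)}.
π[B2, E]: project onto (B2, E) (9 duplicate(s) eliminated) → {(16, p), (18, c), (18, p), (21, p), (24, p), (7, c), (8, p)}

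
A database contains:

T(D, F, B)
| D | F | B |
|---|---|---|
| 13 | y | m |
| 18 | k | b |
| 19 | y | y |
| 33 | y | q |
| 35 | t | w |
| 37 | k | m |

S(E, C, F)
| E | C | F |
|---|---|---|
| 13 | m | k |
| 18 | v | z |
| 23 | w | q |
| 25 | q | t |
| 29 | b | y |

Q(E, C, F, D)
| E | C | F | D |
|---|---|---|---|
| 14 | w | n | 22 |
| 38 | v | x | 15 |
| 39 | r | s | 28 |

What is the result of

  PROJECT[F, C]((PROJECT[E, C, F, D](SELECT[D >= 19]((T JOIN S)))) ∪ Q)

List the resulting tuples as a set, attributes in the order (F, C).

Joining T and S on F yields {(13, y, m, 29, b), (18, k, b, 13, m), (19, y, y, 29, b), (33, y, q, 29, b), (35, t, w, 25, q), (37, k, m, 13, m)}.
Apply σ_{D >= 19}; surviving tuples: {(19, y, y, 29, b), (33, y, q, 29, b), (35, t, w, 25, q), (37, k, m, 13, m)}
π[E, C, F, D]: project onto (E, C, F, D) → {(13, m, k, 37), (25, q, t, 35), (29, b, y, 19), (29, b, y, 33)}
Set union of the two operands is {(13, m, k, 37), (14, w, n, 22), (25, q, t, 35), (29, b, y, 19), (29, b, y, 33), (38, v, x, 15), (39, r, s, 28)}.
π[F, C]: project onto (F, C) (1 duplicate(s) eliminated) → {(k, m), (n, w), (s, r), (t, q), (x, v), (y, b)}

{(k, m), (n, w), (s, r), (t, q), (x, v), (y, b)}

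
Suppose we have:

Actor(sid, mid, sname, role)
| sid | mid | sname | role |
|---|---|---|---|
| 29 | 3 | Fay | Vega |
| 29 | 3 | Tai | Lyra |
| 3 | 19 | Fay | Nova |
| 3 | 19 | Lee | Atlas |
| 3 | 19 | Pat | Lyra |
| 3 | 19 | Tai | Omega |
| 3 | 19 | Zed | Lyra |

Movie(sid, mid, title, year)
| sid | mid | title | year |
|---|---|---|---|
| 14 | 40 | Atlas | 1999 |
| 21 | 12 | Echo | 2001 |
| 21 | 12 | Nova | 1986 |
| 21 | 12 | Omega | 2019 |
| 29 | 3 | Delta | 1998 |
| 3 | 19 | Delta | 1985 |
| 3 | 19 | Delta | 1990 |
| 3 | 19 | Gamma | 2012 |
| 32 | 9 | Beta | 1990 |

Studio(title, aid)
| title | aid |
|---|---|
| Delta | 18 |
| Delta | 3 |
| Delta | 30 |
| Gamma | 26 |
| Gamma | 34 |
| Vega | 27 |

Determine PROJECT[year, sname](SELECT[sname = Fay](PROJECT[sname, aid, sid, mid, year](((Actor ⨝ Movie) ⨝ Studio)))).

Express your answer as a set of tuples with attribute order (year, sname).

Actor ⋈ Movie (natural join on sid, mid): {(29, 3, Fay, Vega, Delta, 1998), (29, 3, Tai, Lyra, Delta, 1998), (3, 19, Fay, Nova, Delta, 1985), (3, 19, Fay, Nova, Delta, 1990), (3, 19, Fay, Nova, Gamma, 2012), (3, 19, Lee, Atlas, Delta, 1985), (3, 19, Lee, Atlas, Delta, 1990), (3, 19, Lee, Atlas, Gamma, 2012), (3, 19, Pat, Lyra, Delta, 1985), (3, 19, Pat, Lyra, Delta, 1990), (3, 19, Pat, Lyra, Gamma, 2012), (3, 19, Tai, Omega, Delta, 1985), (3, 19, Tai, Omega, Delta, 1990), (3, 19, Tai, Omega, Gamma, 2012), (3, 19, Zed, Lyra, Delta, 1985), (3, 19, Zed, Lyra, Delta, 1990), (3, 19, Zed, Lyra, Gamma, 2012)}
(Actor ⨝ Movie) ⋈ Studio (natural join on title): {(29, 3, Fay, Vega, Delta, 1998, 18), (29, 3, Fay, Vega, Delta, 1998, 3), (29, 3, Fay, Vega, Delta, 1998, 30), (29, 3, Tai, Lyra, Delta, 1998, 18), (29, 3, Tai, Lyra, Delta, 1998, 3), (29, 3, Tai, Lyra, Delta, 1998, 30), (3, 19, Fay, Nova, Delta, 1985, 18), (3, 19, Fay, Nova, Delta, 1985, 3), (3, 19, Fay, Nova, Delta, 1985, 30), (3, 19, Fay, Nova, Delta, 1990, 18), (3, 19, Fay, Nova, Delta, 1990, 3), (3, 19, Fay, Nova, Delta, 1990, 30), (3, 19, Fay, Nova, Gamma, 2012, 26), (3, 19, Fay, Nova, Gamma, 2012, 34), (3, 19, Lee, Atlas, Delta, 1985, 18), (3, 19, Lee, Atlas, Delta, 1985, 3), (3, 19, Lee, Atlas, Delta, 1985, 30), (3, 19, Lee, Atlas, Delta, 1990, 18), (3, 19, Lee, Atlas, Delta, 1990, 3), (3, 19, Lee, Atlas, Delta, 1990, 30), (3, 19, Lee, Atlas, Gamma, 2012, 26), (3, 19, Lee, Atlas, Gamma, 2012, 34), (3, 19, Pat, Lyra, Delta, 1985, 18), (3, 19, Pat, Lyra, Delta, 1985, 3), (3, 19, Pat, Lyra, Delta, 1985, 30), (3, 19, Pat, Lyra, Delta, 1990, 18), (3, 19, Pat, Lyra, Delta, 1990, 3), (3, 19, Pat, Lyra, Delta, 1990, 30), (3, 19, Pat, Lyra, Gamma, 2012, 26), (3, 19, Pat, Lyra, Gamma, 2012, 34), (3, 19, Tai, Omega, Delta, 1985, 18), (3, 19, Tai, Omega, Delta, 1985, 3), (3, 19, Tai, Omega, Delta, 1985, 30), (3, 19, Tai, Omega, Delta, 1990, 18), (3, 19, Tai, Omega, Delta, 1990, 3), (3, 19, Tai, Omega, Delta, 1990, 30), (3, 19, Tai, Omega, Gamma, 2012, 26), (3, 19, Tai, Omega, Gamma, 2012, 34), (3, 19, Zed, Lyra, Delta, 1985, 18), (3, 19, Zed, Lyra, Delta, 1985, 3), (3, 19, Zed, Lyra, Delta, 1985, 30), (3, 19, Zed, Lyra, Delta, 1990, 18), (3, 19, Zed, Lyra, Delta, 1990, 3), (3, 19, Zed, Lyra, Delta, 1990, 30), (3, 19, Zed, Lyra, Gamma, 2012, 26), (3, 19, Zed, Lyra, Gamma, 2012, 34)}
Projecting to sname, aid, sid, mid, year: {(Fay, 18, 29, 3, 1998), (Fay, 18, 3, 19, 1985), (Fay, 18, 3, 19, 1990), (Fay, 26, 3, 19, 2012), (Fay, 3, 29, 3, 1998), (Fay, 3, 3, 19, 1985), (Fay, 3, 3, 19, 1990), (Fay, 30, 29, 3, 1998), (Fay, 30, 3, 19, 1985), (Fay, 30, 3, 19, 1990), (Fay, 34, 3, 19, 2012), (Lee, 18, 3, 19, 1985), (Lee, 18, 3, 19, 1990), (Lee, 26, 3, 19, 2012), (Lee, 3, 3, 19, 1985), (Lee, 3, 3, 19, 1990), (Lee, 30, 3, 19, 1985), (Lee, 30, 3, 19, 1990), (Lee, 34, 3, 19, 2012), (Pat, 18, 3, 19, 1985), (Pat, 18, 3, 19, 1990), (Pat, 26, 3, 19, 2012), (Pat, 3, 3, 19, 1985), (Pat, 3, 3, 19, 1990), (Pat, 30, 3, 19, 1985), (Pat, 30, 3, 19, 1990), (Pat, 34, 3, 19, 2012), (Tai, 18, 29, 3, 1998), (Tai, 18, 3, 19, 1985), (Tai, 18, 3, 19, 1990), (Tai, 26, 3, 19, 2012), (Tai, 3, 29, 3, 1998), (Tai, 3, 3, 19, 1985), (Tai, 3, 3, 19, 1990), (Tai, 30, 29, 3, 1998), (Tai, 30, 3, 19, 1985), (Tai, 30, 3, 19, 1990), (Tai, 34, 3, 19, 2012), (Zed, 18, 3, 19, 1985), (Zed, 18, 3, 19, 1990), (Zed, 26, 3, 19, 2012), (Zed, 3, 3, 19, 1985), (Zed, 3, 3, 19, 1990), (Zed, 30, 3, 19, 1985), (Zed, 30, 3, 19, 1990), (Zed, 34, 3, 19, 2012)}
σ[sname = Fay]: keep tuples satisfying sname = Fay → {(Fay, 18, 29, 3, 1998), (Fay, 18, 3, 19, 1985), (Fay, 18, 3, 19, 1990), (Fay, 26, 3, 19, 2012), (Fay, 3, 29, 3, 1998), (Fay, 3, 3, 19, 1985), (Fay, 3, 3, 19, 1990), (Fay, 30, 29, 3, 1998), (Fay, 30, 3, 19, 1985), (Fay, 30, 3, 19, 1990), (Fay, 34, 3, 19, 2012)}
Projecting to year, sname (7 duplicate(s) eliminated): {(1985, Fay), (1990, Fay), (1998, Fay), (2012, Fay)}

{(1985, Fay), (1990, Fay), (1998, Fay), (2012, Fay)}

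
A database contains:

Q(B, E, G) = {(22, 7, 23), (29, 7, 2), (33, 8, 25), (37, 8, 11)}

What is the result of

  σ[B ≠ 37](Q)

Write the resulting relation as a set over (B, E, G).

{(22, 7, 23), (29, 7, 2), (33, 8, 25)}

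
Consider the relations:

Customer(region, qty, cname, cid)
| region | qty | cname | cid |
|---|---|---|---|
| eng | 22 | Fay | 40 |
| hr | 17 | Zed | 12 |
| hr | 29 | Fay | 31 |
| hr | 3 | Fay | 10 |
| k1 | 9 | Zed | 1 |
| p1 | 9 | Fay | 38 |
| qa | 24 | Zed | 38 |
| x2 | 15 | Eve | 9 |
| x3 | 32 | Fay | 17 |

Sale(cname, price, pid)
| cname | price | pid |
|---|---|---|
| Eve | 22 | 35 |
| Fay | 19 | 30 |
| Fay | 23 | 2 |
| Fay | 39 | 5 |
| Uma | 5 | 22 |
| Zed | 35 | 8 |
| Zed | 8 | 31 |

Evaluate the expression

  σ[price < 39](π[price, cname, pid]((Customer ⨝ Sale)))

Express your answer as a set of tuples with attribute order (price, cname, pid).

{(19, Fay, 30), (22, Eve, 35), (23, Fay, 2), (35, Zed, 8), (8, Zed, 31)}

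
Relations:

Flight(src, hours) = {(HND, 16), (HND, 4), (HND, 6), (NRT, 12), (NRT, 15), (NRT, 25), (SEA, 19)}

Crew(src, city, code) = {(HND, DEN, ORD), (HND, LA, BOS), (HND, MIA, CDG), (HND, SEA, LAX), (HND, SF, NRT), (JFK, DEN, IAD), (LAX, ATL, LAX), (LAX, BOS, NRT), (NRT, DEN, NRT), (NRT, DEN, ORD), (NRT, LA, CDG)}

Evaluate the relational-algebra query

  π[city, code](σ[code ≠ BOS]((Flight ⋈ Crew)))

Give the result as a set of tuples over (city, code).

{(DEN, NRT), (DEN, ORD), (LA, CDG), (MIA, CDG), (SEA, LAX), (SF, NRT)}

Flight ⋈ Crew (natural join on src): {(HND, 16, DEN, ORD), (HND, 16, LA, BOS), (HND, 16, MIA, CDG), (HND, 16, SEA, LAX), (HND, 16, SF, NRT), (HND, 4, DEN, ORD), (HND, 4, LA, BOS), (HND, 4, MIA, CDG), (HND, 4, SEA, LAX), (HND, 4, SF, NRT), (HND, 6, DEN, ORD), (HND, 6, LA, BOS), (HND, 6, MIA, CDG), (HND, 6, SEA, LAX), (HND, 6, SF, NRT), (NRT, 12, DEN, NRT), (NRT, 12, DEN, ORD), (NRT, 12, LA, CDG), (NRT, 15, DEN, NRT), (NRT, 15, DEN, ORD), (NRT, 15, LA, CDG), (NRT, 25, DEN, NRT), (NRT, 25, DEN, ORD), (NRT, 25, LA, CDG)}
σ[code ≠ BOS]: keep tuples satisfying code ≠ BOS → {(HND, 16, DEN, ORD), (HND, 16, MIA, CDG), (HND, 16, SEA, LAX), (HND, 16, SF, NRT), (HND, 4, DEN, ORD), (HND, 4, MIA, CDG), (HND, 4, SEA, LAX), (HND, 4, SF, NRT), (HND, 6, DEN, ORD), (HND, 6, MIA, CDG), (HND, 6, SEA, LAX), (HND, 6, SF, NRT), (NRT, 12, DEN, NRT), (NRT, 12, DEN, ORD), (NRT, 12, LA, CDG), (NRT, 15, DEN, NRT), (NRT, 15, DEN, ORD), (NRT, 15, LA, CDG), (NRT, 25, DEN, NRT), (NRT, 25, DEN, ORD), (NRT, 25, LA, CDG)}
π_{city, code} gives {(DEN, NRT), (DEN, ORD), (LA, CDG), (MIA, CDG), (SEA, LAX), (SF, NRT)} (15 duplicate(s) eliminated).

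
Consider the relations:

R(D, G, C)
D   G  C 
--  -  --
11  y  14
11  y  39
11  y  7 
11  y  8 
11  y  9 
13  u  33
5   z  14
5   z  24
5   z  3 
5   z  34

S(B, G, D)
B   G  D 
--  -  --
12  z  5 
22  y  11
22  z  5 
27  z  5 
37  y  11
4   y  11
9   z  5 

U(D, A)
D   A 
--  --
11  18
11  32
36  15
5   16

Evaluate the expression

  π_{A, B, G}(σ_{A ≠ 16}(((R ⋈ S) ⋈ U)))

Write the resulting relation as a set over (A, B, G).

Joining R and S on D, G yields {(11, y, 14, 22), (11, y, 14, 37), (11, y, 14, 4), (11, y, 39, 22), (11, y, 39, 37), (11, y, 39, 4), (11, y, 7, 22), (11, y, 7, 37), (11, y, 7, 4), (11, y, 8, 22), (11, y, 8, 37), (11, y, 8, 4), (11, y, 9, 22), (11, y, 9, 37), (11, y, 9, 4), (5, z, 14, 12), (5, z, 14, 22), (5, z, 14, 27), (5, z, 14, 9), (5, z, 24, 12), (5, z, 24, 22), (5, z, 24, 27), (5, z, 24, 9), (5, z, 3, 12), (5, z, 3, 22), (5, z, 3, 27), (5, z, 3, 9), (5, z, 34, 12), (5, z, 34, 22), (5, z, 34, 27), (5, z, 34, 9)}.
Joining (R ⋈ S) and U on D yields {(11, y, 14, 22, 18), (11, y, 14, 22, 32), (11, y, 14, 37, 18), (11, y, 14, 37, 32), (11, y, 14, 4, 18), (11, y, 14, 4, 32), (11, y, 39, 22, 18), (11, y, 39, 22, 32), (11, y, 39, 37, 18), (11, y, 39, 37, 32), (11, y, 39, 4, 18), (11, y, 39, 4, 32), (11, y, 7, 22, 18), (11, y, 7, 22, 32), (11, y, 7, 37, 18), (11, y, 7, 37, 32), (11, y, 7, 4, 18), (11, y, 7, 4, 32), (11, y, 8, 22, 18), (11, y, 8, 22, 32), (11, y, 8, 37, 18), (11, y, 8, 37, 32), (11, y, 8, 4, 18), (11, y, 8, 4, 32), (11, y, 9, 22, 18), (11, y, 9, 22, 32), (11, y, 9, 37, 18), (11, y, 9, 37, 32), (11, y, 9, 4, 18), (11, y, 9, 4, 32), (5, z, 14, 12, 16), (5, z, 14, 22, 16), (5, z, 14, 27, 16), (5, z, 14, 9, 16), (5, z, 24, 12, 16), (5, z, 24, 22, 16), (5, z, 24, 27, 16), (5, z, 24, 9, 16), (5, z, 3, 12, 16), (5, z, 3, 22, 16), (5, z, 3, 27, 16), (5, z, 3, 9, 16), (5, z, 34, 12, 16), (5, z, 34, 22, 16), (5, z, 34, 27, 16), (5, z, 34, 9, 16)}.
Apply σ_{A ≠ 16}; surviving tuples: {(11, y, 14, 22, 18), (11, y, 14, 22, 32), (11, y, 14, 37, 18), (11, y, 14, 37, 32), (11, y, 14, 4, 18), (11, y, 14, 4, 32), (11, y, 39, 22, 18), (11, y, 39, 22, 32), (11, y, 39, 37, 18), (11, y, 39, 37, 32), (11, y, 39, 4, 18), (11, y, 39, 4, 32), (11, y, 7, 22, 18), (11, y, 7, 22, 32), (11, y, 7, 37, 18), (11, y, 7, 37, 32), (11, y, 7, 4, 18), (11, y, 7, 4, 32), (11, y, 8, 22, 18), (11, y, 8, 22, 32), (11, y, 8, 37, 18), (11, y, 8, 37, 32), (11, y, 8, 4, 18), (11, y, 8, 4, 32), (11, y, 9, 22, 18), (11, y, 9, 22, 32), (11, y, 9, 37, 18), (11, y, 9, 37, 32), (11, y, 9, 4, 18), (11, y, 9, 4, 32)}
π[A, B, G]: project onto (A, B, G) (24 duplicate(s) eliminated) → {(18, 22, y), (18, 37, y), (18, 4, y), (32, 22, y), (32, 37, y), (32, 4, y)}

{(18, 22, y), (18, 37, y), (18, 4, y), (32, 22, y), (32, 37, y), (32, 4, y)}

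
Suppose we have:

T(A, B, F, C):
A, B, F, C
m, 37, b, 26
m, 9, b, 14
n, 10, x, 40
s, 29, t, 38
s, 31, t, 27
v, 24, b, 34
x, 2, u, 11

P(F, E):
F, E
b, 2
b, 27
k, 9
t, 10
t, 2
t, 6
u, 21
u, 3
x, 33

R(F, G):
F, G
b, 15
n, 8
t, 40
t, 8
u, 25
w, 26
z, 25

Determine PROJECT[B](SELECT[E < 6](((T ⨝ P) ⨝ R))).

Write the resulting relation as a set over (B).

{2, 24, 29, 31, 37, 9}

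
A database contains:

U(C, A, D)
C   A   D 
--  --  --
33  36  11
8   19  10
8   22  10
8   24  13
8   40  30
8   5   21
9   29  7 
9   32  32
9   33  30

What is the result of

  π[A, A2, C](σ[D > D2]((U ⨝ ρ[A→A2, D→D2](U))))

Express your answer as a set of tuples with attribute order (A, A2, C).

{(24, 19, 8), (24, 22, 8), (32, 29, 9), (32, 33, 9), (33, 29, 9), (40, 19, 8), (40, 22, 8), (40, 24, 8), (40, 5, 8), (5, 19, 8), (5, 22, 8), (5, 24, 8)}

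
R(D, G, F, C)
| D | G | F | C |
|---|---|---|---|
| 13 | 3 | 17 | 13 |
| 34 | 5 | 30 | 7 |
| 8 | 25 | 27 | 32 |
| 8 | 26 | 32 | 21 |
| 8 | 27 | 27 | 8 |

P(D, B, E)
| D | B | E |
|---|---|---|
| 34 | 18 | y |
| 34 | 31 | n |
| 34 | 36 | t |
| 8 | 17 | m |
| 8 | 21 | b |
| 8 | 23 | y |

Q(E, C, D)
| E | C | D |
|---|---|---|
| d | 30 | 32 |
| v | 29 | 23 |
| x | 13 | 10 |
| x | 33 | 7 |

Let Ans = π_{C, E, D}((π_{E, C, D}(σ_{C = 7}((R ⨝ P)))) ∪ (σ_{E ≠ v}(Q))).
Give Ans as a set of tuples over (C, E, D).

{(13, x, 10), (30, d, 32), (33, x, 7), (7, n, 34), (7, t, 34), (7, y, 34)}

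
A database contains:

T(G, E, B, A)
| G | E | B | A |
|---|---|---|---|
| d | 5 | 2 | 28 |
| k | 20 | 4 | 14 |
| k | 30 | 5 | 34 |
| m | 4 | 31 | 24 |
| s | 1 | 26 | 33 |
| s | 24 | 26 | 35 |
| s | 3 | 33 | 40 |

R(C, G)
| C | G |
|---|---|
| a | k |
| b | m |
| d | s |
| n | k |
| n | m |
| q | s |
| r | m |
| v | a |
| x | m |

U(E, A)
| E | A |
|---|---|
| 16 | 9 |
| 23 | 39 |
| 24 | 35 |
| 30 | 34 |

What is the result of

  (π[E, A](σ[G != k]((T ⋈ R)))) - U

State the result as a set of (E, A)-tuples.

Joining T and R on G yields {(k, 20, 4, 14, a), (k, 20, 4, 14, n), (k, 30, 5, 34, a), (k, 30, 5, 34, n), (m, 4, 31, 24, b), (m, 4, 31, 24, n), (m, 4, 31, 24, r), (m, 4, 31, 24, x), (s, 1, 26, 33, d), (s, 1, 26, 33, q), (s, 24, 26, 35, d), (s, 24, 26, 35, q), (s, 3, 33, 40, d), (s, 3, 33, 40, q)}.
Filtering on G != k leaves {(m, 4, 31, 24, b), (m, 4, 31, 24, n), (m, 4, 31, 24, r), (m, 4, 31, 24, x), (s, 1, 26, 33, d), (s, 1, 26, 33, q), (s, 24, 26, 35, d), (s, 24, 26, 35, q), (s, 3, 33, 40, d), (s, 3, 33, 40, q)}.
Keep only column(s) E, A (6 duplicate(s) eliminated): {(1, 33), (24, 35), (3, 40), (4, 24)}
Taking the difference: {(1, 33), (3, 40), (4, 24)}

{(1, 33), (3, 40), (4, 24)}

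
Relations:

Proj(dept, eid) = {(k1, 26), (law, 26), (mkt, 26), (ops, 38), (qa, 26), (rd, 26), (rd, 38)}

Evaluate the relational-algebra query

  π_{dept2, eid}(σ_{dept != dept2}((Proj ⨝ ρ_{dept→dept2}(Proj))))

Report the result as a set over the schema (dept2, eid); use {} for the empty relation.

ρ[dept→dept2]: schema becomes (dept2, eid); tuples unchanged.
Proj ⋈ ρ_{dept→dept2}(Proj) (natural join on eid): {(k1, 26, k1), (k1, 26, law), (k1, 26, mkt), (k1, 26, qa), (k1, 26, rd), (law, 26, k1), (law, 26, law), (law, 26, mkt), (law, 26, qa), (law, 26, rd), (mkt, 26, k1), (mkt, 26, law), (mkt, 26, mkt), (mkt, 26, qa), (mkt, 26, rd), (ops, 38, ops), (ops, 38, rd), (qa, 26, k1), (qa, 26, law), (qa, 26, mkt), (qa, 26, qa), (qa, 26, rd), (rd, 26, k1), (rd, 26, law), (rd, 26, mkt), (rd, 26, qa), (rd, 26, rd), (rd, 38, ops), (rd, 38, rd)}
Apply σ_{dept != dept2}; surviving tuples: {(k1, 26, law), (k1, 26, mkt), (k1, 26, qa), (k1, 26, rd), (law, 26, k1), (law, 26, mkt), (law, 26, qa), (law, 26, rd), (mkt, 26, k1), (mkt, 26, law), (mkt, 26, qa), (mkt, 26, rd), (ops, 38, rd), (qa, 26, k1), (qa, 26, law), (qa, 26, mkt), (qa, 26, rd), (rd, 26, k1), (rd, 26, law), (rd, 26, mkt), (rd, 26, qa), (rd, 38, ops)}
π[dept2, eid]: project onto (dept2, eid) (15 duplicate(s) eliminated) → {(k1, 26), (law, 26), (mkt, 26), (ops, 38), (qa, 26), (rd, 26), (rd, 38)}

{(k1, 26), (law, 26), (mkt, 26), (ops, 38), (qa, 26), (rd, 26), (rd, 38)}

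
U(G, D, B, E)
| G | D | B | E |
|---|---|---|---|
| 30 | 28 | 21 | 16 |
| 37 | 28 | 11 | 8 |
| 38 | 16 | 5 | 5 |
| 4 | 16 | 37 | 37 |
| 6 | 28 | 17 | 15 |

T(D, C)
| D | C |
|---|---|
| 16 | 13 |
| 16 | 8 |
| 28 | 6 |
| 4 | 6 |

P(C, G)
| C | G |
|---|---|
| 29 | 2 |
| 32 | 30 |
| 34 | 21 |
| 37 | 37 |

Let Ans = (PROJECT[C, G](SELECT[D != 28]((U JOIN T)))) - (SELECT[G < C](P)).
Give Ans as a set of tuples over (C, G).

{(13, 38), (13, 4), (8, 38), (8, 4)}

U ⋈ T (natural join on D): {(30, 28, 21, 16, 6), (37, 28, 11, 8, 6), (38, 16, 5, 5, 13), (38, 16, 5, 5, 8), (4, 16, 37, 37, 13), (4, 16, 37, 37, 8), (6, 28, 17, 15, 6)}
Apply σ_{D != 28}; surviving tuples: {(38, 16, 5, 5, 13), (38, 16, 5, 5, 8), (4, 16, 37, 37, 13), (4, 16, 37, 37, 8)}
Projecting to C, G: {(13, 38), (13, 4), (8, 38), (8, 4)}
Apply σ_{G < C}; surviving tuples: {(29, 2), (32, 30), (34, 21)}
Set difference of the two operands is {(13, 38), (13, 4), (8, 38), (8, 4)}.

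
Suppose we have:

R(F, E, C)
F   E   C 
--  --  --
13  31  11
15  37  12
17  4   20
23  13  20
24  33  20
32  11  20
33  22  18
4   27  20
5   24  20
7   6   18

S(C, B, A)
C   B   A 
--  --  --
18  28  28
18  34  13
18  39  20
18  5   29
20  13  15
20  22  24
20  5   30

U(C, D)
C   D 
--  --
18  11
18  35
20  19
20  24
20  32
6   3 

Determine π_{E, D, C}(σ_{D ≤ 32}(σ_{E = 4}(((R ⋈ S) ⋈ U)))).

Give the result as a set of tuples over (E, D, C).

Natural join on C: {(17, 4, 20, 13, 15), (17, 4, 20, 22, 24), (17, 4, 20, 5, 30), (23, 13, 20, 13, 15), (23, 13, 20, 22, 24), (23, 13, 20, 5, 30), (24, 33, 20, 13, 15), (24, 33, 20, 22, 24), (24, 33, 20, 5, 30), (32, 11, 20, 13, 15), (32, 11, 20, 22, 24), (32, 11, 20, 5, 30), (33, 22, 18, 28, 28), (33, 22, 18, 34, 13), (33, 22, 18, 39, 20), (33, 22, 18, 5, 29), (4, 27, 20, 13, 15), (4, 27, 20, 22, 24), (4, 27, 20, 5, 30), (5, 24, 20, 13, 15), (5, 24, 20, 22, 24), (5, 24, 20, 5, 30), (7, 6, 18, 28, 28), (7, 6, 18, 34, 13), (7, 6, 18, 39, 20), (7, 6, 18, 5, 29)}
Natural join on C: {(17, 4, 20, 13, 15, 19), (17, 4, 20, 13, 15, 24), (17, 4, 20, 13, 15, 32), (17, 4, 20, 22, 24, 19), (17, 4, 20, 22, 24, 24), (17, 4, 20, 22, 24, 32), (17, 4, 20, 5, 30, 19), (17, 4, 20, 5, 30, 24), (17, 4, 20, 5, 30, 32), (23, 13, 20, 13, 15, 19), (23, 13, 20, 13, 15, 24), (23, 13, 20, 13, 15, 32), (23, 13, 20, 22, 24, 19), (23, 13, 20, 22, 24, 24), (23, 13, 20, 22, 24, 32), (23, 13, 20, 5, 30, 19), (23, 13, 20, 5, 30, 24), (23, 13, 20, 5, 30, 32), (24, 33, 20, 13, 15, 19), (24, 33, 20, 13, 15, 24), (24, 33, 20, 13, 15, 32), (24, 33, 20, 22, 24, 19), (24, 33, 20, 22, 24, 24), (24, 33, 20, 22, 24, 32), (24, 33, 20, 5, 30, 19), (24, 33, 20, 5, 30, 24), (24, 33, 20, 5, 30, 32), (32, 11, 20, 13, 15, 19), (32, 11, 20, 13, 15, 24), (32, 11, 20, 13, 15, 32), (32, 11, 20, 22, 24, 19), (32, 11, 20, 22, 24, 24), (32, 11, 20, 22, 24, 32), (32, 11, 20, 5, 30, 19), (32, 11, 20, 5, 30, 24), (32, 11, 20, 5, 30, 32), (33, 22, 18, 28, 28, 11), (33, 22, 18, 28, 28, 35), (33, 22, 18, 34, 13, 11), (33, 22, 18, 34, 13, 35), (33, 22, 18, 39, 20, 11), (33, 22, 18, 39, 20, 35), (33, 22, 18, 5, 29, 11), (33, 22, 18, 5, 29, 35), (4, 27, 20, 13, 15, 19), (4, 27, 20, 13, 15, 24), (4, 27, 20, 13, 15, 32), (4, 27, 20, 22, 24, 19), (4, 27, 20, 22, 24, 24), (4, 27, 20, 22, 24, 32), (4, 27, 20, 5, 30, 19), (4, 27, 20, 5, 30, 24), (4, 27, 20, 5, 30, 32), (5, 24, 20, 13, 15, 19), (5, 24, 20, 13, 15, 24), (5, 24, 20, 13, 15, 32), (5, 24, 20, 22, 24, 19), (5, 24, 20, 22, 24, 24), (5, 24, 20, 22, 24, 32), (5, 24, 20, 5, 30, 19), (5, 24, 20, 5, 30, 24), (5, 24, 20, 5, 30, 32), (7, 6, 18, 28, 28, 11), (7, 6, 18, 28, 28, 35), (7, 6, 18, 34, 13, 11), (7, 6, 18, 34, 13, 35), (7, 6, 18, 39, 20, 11), (7, 6, 18, 39, 20, 35), (7, 6, 18, 5, 29, 11), (7, 6, 18, 5, 29, 35)}
Apply σ_{E = 4}; surviving tuples: {(17, 4, 20, 13, 15, 19), (17, 4, 20, 13, 15, 24), (17, 4, 20, 13, 15, 32), (17, 4, 20, 22, 24, 19), (17, 4, 20, 22, 24, 24), (17, 4, 20, 22, 24, 32), (17, 4, 20, 5, 30, 19), (17, 4, 20, 5, 30, 24), (17, 4, 20, 5, 30, 32)}
Apply σ_{D ≤ 32}; surviving tuples: {(17, 4, 20, 13, 15, 19), (17, 4, 20, 13, 15, 24), (17, 4, 20, 13, 15, 32), (17, 4, 20, 22, 24, 19), (17, 4, 20, 22, 24, 24), (17, 4, 20, 22, 24, 32), (17, 4, 20, 5, 30, 19), (17, 4, 20, 5, 30, 24), (17, 4, 20, 5, 30, 32)}
π[E, D, C]: project onto (E, D, C) (6 duplicate(s) eliminated) → {(4, 19, 20), (4, 24, 20), (4, 32, 20)}

{(4, 19, 20), (4, 24, 20), (4, 32, 20)}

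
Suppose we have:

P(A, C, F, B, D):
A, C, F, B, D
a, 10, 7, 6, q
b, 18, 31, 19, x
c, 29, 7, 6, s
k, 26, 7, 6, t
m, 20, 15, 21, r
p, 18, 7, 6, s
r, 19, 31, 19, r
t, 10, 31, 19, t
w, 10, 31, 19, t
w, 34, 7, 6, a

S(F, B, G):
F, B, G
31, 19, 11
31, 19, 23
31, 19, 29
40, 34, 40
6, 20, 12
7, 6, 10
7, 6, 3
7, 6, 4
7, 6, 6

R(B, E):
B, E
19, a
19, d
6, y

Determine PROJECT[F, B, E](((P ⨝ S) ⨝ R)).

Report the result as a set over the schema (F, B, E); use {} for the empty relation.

Natural join on F, B: {(a, 10, 7, 6, q, 10), (a, 10, 7, 6, q, 3), (a, 10, 7, 6, q, 4), (a, 10, 7, 6, q, 6), (b, 18, 31, 19, x, 11), (b, 18, 31, 19, x, 23), (b, 18, 31, 19, x, 29), (c, 29, 7, 6, s, 10), (c, 29, 7, 6, s, 3), (c, 29, 7, 6, s, 4), (c, 29, 7, 6, s, 6), (k, 26, 7, 6, t, 10), (k, 26, 7, 6, t, 3), (k, 26, 7, 6, t, 4), (k, 26, 7, 6, t, 6), (p, 18, 7, 6, s, 10), (p, 18, 7, 6, s, 3), (p, 18, 7, 6, s, 4), (p, 18, 7, 6, s, 6), (r, 19, 31, 19, r, 11), (r, 19, 31, 19, r, 23), (r, 19, 31, 19, r, 29), (t, 10, 31, 19, t, 11), (t, 10, 31, 19, t, 23), (t, 10, 31, 19, t, 29), (w, 10, 31, 19, t, 11), (w, 10, 31, 19, t, 23), (w, 10, 31, 19, t, 29), (w, 34, 7, 6, a, 10), (w, 34, 7, 6, a, 3), (w, 34, 7, 6, a, 4), (w, 34, 7, 6, a, 6)}
Natural join on B: {(a, 10, 7, 6, q, 10, y), (a, 10, 7, 6, q, 3, y), (a, 10, 7, 6, q, 4, y), (a, 10, 7, 6, q, 6, y), (b, 18, 31, 19, x, 11, a), (b, 18, 31, 19, x, 11, d), (b, 18, 31, 19, x, 23, a), (b, 18, 31, 19, x, 23, d), (b, 18, 31, 19, x, 29, a), (b, 18, 31, 19, x, 29, d), (c, 29, 7, 6, s, 10, y), (c, 29, 7, 6, s, 3, y), (c, 29, 7, 6, s, 4, y), (c, 29, 7, 6, s, 6, y), (k, 26, 7, 6, t, 10, y), (k, 26, 7, 6, t, 3, y), (k, 26, 7, 6, t, 4, y), (k, 26, 7, 6, t, 6, y), (p, 18, 7, 6, s, 10, y), (p, 18, 7, 6, s, 3, y), (p, 18, 7, 6, s, 4, y), (p, 18, 7, 6, s, 6, y), (r, 19, 31, 19, r, 11, a), (r, 19, 31, 19, r, 11, d), (r, 19, 31, 19, r, 23, a), (r, 19, 31, 19, r, 23, d), (r, 19, 31, 19, r, 29, a), (r, 19, 31, 19, r, 29, d), (t, 10, 31, 19, t, 11, a), (t, 10, 31, 19, t, 11, d), (t, 10, 31, 19, t, 23, a), (t, 10, 31, 19, t, 23, d), (t, 10, 31, 19, t, 29, a), (t, 10, 31, 19, t, 29, d), (w, 10, 31, 19, t, 11, a), (w, 10, 31, 19, t, 11, d), (w, 10, 31, 19, t, 23, a), (w, 10, 31, 19, t, 23, d), (w, 10, 31, 19, t, 29, a), (w, 10, 31, 19, t, 29, d), (w, 34, 7, 6, a, 10, y), (w, 34, 7, 6, a, 3, y), (w, 34, 7, 6, a, 4, y), (w, 34, 7, 6, a, 6, y)}
π_{F, B, E} gives {(31, 19, a), (31, 19, d), (7, 6, y)} (41 duplicate(s) eliminated).

{(31, 19, a), (31, 19, d), (7, 6, y)}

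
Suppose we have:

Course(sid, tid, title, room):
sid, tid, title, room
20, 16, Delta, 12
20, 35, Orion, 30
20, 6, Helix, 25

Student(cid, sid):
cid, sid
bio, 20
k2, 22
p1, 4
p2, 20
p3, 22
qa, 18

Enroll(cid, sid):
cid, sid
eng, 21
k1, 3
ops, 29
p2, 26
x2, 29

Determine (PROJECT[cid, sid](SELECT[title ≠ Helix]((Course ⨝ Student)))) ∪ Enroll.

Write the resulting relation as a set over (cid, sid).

{(bio, 20), (eng, 21), (k1, 3), (ops, 29), (p2, 20), (p2, 26), (x2, 29)}

Natural join on sid: {(20, 16, Delta, 12, bio), (20, 16, Delta, 12, p2), (20, 35, Orion, 30, bio), (20, 35, Orion, 30, p2), (20, 6, Helix, 25, bio), (20, 6, Helix, 25, p2)}
σ[title ≠ Helix]: keep tuples satisfying title ≠ Helix → {(20, 16, Delta, 12, bio), (20, 16, Delta, 12, p2), (20, 35, Orion, 30, bio), (20, 35, Orion, 30, p2)}
π_{cid, sid} gives {(bio, 20), (p2, 20)} (2 duplicate(s) eliminated).
Taking the union: {(bio, 20), (eng, 21), (k1, 3), (ops, 29), (p2, 20), (p2, 26), (x2, 29)}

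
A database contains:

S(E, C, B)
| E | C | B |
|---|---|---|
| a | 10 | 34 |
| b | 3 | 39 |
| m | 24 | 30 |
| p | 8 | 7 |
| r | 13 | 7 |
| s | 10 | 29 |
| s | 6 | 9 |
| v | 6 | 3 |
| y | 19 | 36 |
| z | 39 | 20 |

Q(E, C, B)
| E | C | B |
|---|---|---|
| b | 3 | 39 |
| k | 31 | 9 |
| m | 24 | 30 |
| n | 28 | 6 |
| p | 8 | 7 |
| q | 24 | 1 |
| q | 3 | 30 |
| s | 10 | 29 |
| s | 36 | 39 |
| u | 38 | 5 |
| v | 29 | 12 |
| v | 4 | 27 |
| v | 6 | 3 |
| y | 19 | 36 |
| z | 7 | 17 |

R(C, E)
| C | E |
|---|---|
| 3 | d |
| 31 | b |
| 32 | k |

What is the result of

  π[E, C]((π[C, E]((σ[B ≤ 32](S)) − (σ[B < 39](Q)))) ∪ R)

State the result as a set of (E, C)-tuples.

Filtering on B ≤ 32 leaves {(m, 24, 30), (p, 8, 7), (r, 13, 7), (s, 10, 29), (s, 6, 9), (v, 6, 3), (z, 39, 20)}.
Filtering on B < 39 leaves {(k, 31, 9), (m, 24, 30), (n, 28, 6), (p, 8, 7), (q, 24, 1), (q, 3, 30), (s, 10, 29), (u, 38, 5), (v, 29, 12), (v, 4, 27), (v, 6, 3), (y, 19, 36), (z, 7, 17)}.
Difference: {(m, 24, 30), (p, 8, 7), (r, 13, 7), (s, 10, 29), (s, 6, 9), (v, 6, 3), (z, 39, 20)} with {(k, 31, 9), (m, 24, 30), (n, 28, 6), (p, 8, 7), (q, 24, 1), (q, 3, 30), (s, 10, 29), (u, 38, 5), (v, 29, 12), (v, 4, 27), (v, 6, 3), (y, 19, 36), (z, 7, 17)} → {(r, 13, 7), (s, 6, 9), (z, 39, 20)}
Keep only column(s) C, E: {(13, r), (39, z), (6, s)}
Union: {(13, r), (39, z), (6, s)} with {(3, d), (31, b), (32, k)} → {(13, r), (3, d), (31, b), (32, k), (39, z), (6, s)}
Keep only column(s) E, C: {(b, 31), (d, 3), (k, 32), (r, 13), (s, 6), (z, 39)}

{(b, 31), (d, 3), (k, 32), (r, 13), (s, 6), (z, 39)}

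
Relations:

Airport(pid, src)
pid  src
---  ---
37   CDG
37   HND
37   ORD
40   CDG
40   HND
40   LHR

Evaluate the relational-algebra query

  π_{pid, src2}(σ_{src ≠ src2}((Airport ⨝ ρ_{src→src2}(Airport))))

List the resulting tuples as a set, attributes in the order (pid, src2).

{(37, CDG), (37, HND), (37, ORD), (40, CDG), (40, HND), (40, LHR)}

ρ[src→src2]: schema becomes (pid, src2); tuples unchanged.
Airport ⋈ ρ_{src→src2}(Airport) (natural join on pid): {(37, CDG, CDG), (37, CDG, HND), (37, CDG, ORD), (37, HND, CDG), (37, HND, HND), (37, HND, ORD), (37, ORD, CDG), (37, ORD, HND), (37, ORD, ORD), (40, CDG, CDG), (40, CDG, HND), (40, CDG, LHR), (40, HND, CDG), (40, HND, HND), (40, HND, LHR), (40, LHR, CDG), (40, LHR, HND), (40, LHR, LHR)}
σ[src ≠ src2]: keep tuples satisfying src ≠ src2 → {(37, CDG, HND), (37, CDG, ORD), (37, HND, CDG), (37, HND, ORD), (37, ORD, CDG), (37, ORD, HND), (40, CDG, HND), (40, CDG, LHR), (40, HND, CDG), (40, HND, LHR), (40, LHR, CDG), (40, LHR, HND)}
Keep only column(s) pid, src2 (6 duplicate(s) eliminated): {(37, CDG), (37, HND), (37, ORD), (40, CDG), (40, HND), (40, LHR)}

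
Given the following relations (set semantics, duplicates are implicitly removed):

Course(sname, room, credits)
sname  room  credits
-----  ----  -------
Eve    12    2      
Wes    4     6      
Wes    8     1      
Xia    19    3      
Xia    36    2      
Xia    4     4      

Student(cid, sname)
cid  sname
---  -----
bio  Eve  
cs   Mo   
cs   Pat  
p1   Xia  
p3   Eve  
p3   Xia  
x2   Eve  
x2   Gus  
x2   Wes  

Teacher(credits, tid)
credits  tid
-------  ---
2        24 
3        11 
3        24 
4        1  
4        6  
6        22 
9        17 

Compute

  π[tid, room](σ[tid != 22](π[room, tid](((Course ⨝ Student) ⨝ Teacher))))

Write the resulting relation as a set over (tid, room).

Joining Course and Student on sname yields {(Eve, 12, 2, bio), (Eve, 12, 2, p3), (Eve, 12, 2, x2), (Wes, 4, 6, x2), (Wes, 8, 1, x2), (Xia, 19, 3, p1), (Xia, 19, 3, p3), (Xia, 36, 2, p1), (Xia, 36, 2, p3), (Xia, 4, 4, p1), (Xia, 4, 4, p3)}.
Joining (Course ⨝ Student) and Teacher on credits yields {(Eve, 12, 2, bio, 24), (Eve, 12, 2, p3, 24), (Eve, 12, 2, x2, 24), (Wes, 4, 6, x2, 22), (Xia, 19, 3, p1, 11), (Xia, 19, 3, p1, 24), (Xia, 19, 3, p3, 11), (Xia, 19, 3, p3, 24), (Xia, 36, 2, p1, 24), (Xia, 36, 2, p3, 24), (Xia, 4, 4, p1, 1), (Xia, 4, 4, p1, 6), (Xia, 4, 4, p3, 1), (Xia, 4, 4, p3, 6)}.
Projecting to room, tid (7 duplicate(s) eliminated): {(12, 24), (19, 11), (19, 24), (36, 24), (4, 1), (4, 22), (4, 6)}
σ[tid != 22]: keep tuples satisfying tid != 22 → {(12, 24), (19, 11), (19, 24), (36, 24), (4, 1), (4, 6)}
Projecting to tid, room: {(1, 4), (11, 19), (24, 12), (24, 19), (24, 36), (6, 4)}

{(1, 4), (11, 19), (24, 12), (24, 19), (24, 36), (6, 4)}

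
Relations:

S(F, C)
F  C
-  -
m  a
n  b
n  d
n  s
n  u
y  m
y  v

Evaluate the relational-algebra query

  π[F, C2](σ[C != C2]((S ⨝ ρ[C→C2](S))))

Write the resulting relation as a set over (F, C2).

{(n, b), (n, d), (n, s), (n, u), (y, m), (y, v)}

ρ[C→C2]: schema becomes (F, C2); tuples unchanged.
S ⋈ ρ[C→C2](S) (natural join on F): {(m, a, a), (n, b, b), (n, b, d), (n, b, s), (n, b, u), (n, d, b), (n, d, d), (n, d, s), (n, d, u), (n, s, b), (n, s, d), (n, s, s), (n, s, u), (n, u, b), (n, u, d), (n, u, s), (n, u, u), (y, m, m), (y, m, v), (y, v, m), (y, v, v)}
σ[C != C2]: keep tuples satisfying C != C2 → {(n, b, d), (n, b, s), (n, b, u), (n, d, b), (n, d, s), (n, d, u), (n, s, b), (n, s, d), (n, s, u), (n, u, b), (n, u, d), (n, u, s), (y, m, v), (y, v, m)}
π_{F, C2} gives {(n, b), (n, d), (n, s), (n, u), (y, m), (y, v)} (8 duplicate(s) eliminated).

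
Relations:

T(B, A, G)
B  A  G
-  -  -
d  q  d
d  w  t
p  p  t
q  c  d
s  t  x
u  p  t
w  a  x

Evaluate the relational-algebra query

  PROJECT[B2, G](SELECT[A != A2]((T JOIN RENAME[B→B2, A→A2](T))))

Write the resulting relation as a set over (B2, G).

ρ[B→B2, A→A2]: schema becomes (B2, A2, G); tuples unchanged.
Natural join on G: {(d, q, d, d, q), (d, q, d, q, c), (d, w, t, d, w), (d, w, t, p, p), (d, w, t, u, p), (p, p, t, d, w), (p, p, t, p, p), (p, p, t, u, p), (q, c, d, d, q), (q, c, d, q, c), (s, t, x, s, t), (s, t, x, w, a), (u, p, t, d, w), (u, p, t, p, p), (u, p, t, u, p), (w, a, x, s, t), (w, a, x, w, a)}
σ[A != A2]: keep tuples satisfying A != A2 → {(d, q, d, q, c), (d, w, t, p, p), (d, w, t, u, p), (p, p, t, d, w), (q, c, d, d, q), (s, t, x, w, a), (u, p, t, d, w), (w, a, x, s, t)}
π[B2, G]: project onto (B2, G) (1 duplicate(s) eliminated) → {(d, d), (d, t), (p, t), (q, d), (s, x), (u, t), (w, x)}

{(d, d), (d, t), (p, t), (q, d), (s, x), (u, t), (w, x)}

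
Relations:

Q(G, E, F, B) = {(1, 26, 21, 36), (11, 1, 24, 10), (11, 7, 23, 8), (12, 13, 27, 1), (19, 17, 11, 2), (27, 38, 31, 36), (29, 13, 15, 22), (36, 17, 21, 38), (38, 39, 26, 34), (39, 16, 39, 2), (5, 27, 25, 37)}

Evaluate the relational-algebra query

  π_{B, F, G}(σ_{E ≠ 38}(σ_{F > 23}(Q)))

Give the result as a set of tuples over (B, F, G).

Filtering on F > 23 leaves {(11, 1, 24, 10), (12, 13, 27, 1), (27, 38, 31, 36), (38, 39, 26, 34), (39, 16, 39, 2), (5, 27, 25, 37)}.
Filtering on E ≠ 38 leaves {(11, 1, 24, 10), (12, 13, 27, 1), (38, 39, 26, 34), (39, 16, 39, 2), (5, 27, 25, 37)}.
Keep only column(s) B, F, G: {(1, 27, 12), (10, 24, 11), (2, 39, 39), (34, 26, 38), (37, 25, 5)}

{(1, 27, 12), (10, 24, 11), (2, 39, 39), (34, 26, 38), (37, 25, 5)}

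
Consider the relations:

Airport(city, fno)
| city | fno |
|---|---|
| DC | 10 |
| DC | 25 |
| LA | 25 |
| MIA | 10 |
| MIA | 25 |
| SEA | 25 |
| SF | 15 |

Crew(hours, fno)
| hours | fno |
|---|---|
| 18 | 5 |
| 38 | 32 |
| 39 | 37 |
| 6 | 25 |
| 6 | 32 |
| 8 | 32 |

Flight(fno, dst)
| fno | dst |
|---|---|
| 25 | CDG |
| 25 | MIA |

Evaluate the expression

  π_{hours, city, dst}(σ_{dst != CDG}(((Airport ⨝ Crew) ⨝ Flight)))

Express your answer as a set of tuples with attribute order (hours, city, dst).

Joining Airport and Crew on fno yields {(DC, 25, 6), (LA, 25, 6), (MIA, 25, 6), (SEA, 25, 6)}.
Joining (Airport ⨝ Crew) and Flight on fno yields {(DC, 25, 6, CDG), (DC, 25, 6, MIA), (LA, 25, 6, CDG), (LA, 25, 6, MIA), (MIA, 25, 6, CDG), (MIA, 25, 6, MIA), (SEA, 25, 6, CDG), (SEA, 25, 6, MIA)}.
Selection dst != CDG: {(DC, 25, 6, MIA), (LA, 25, 6, MIA), (MIA, 25, 6, MIA), (SEA, 25, 6, MIA)}
Keep only column(s) hours, city, dst: {(6, DC, MIA), (6, LA, MIA), (6, MIA, MIA), (6, SEA, MIA)}

{(6, DC, MIA), (6, LA, MIA), (6, MIA, MIA), (6, SEA, MIA)}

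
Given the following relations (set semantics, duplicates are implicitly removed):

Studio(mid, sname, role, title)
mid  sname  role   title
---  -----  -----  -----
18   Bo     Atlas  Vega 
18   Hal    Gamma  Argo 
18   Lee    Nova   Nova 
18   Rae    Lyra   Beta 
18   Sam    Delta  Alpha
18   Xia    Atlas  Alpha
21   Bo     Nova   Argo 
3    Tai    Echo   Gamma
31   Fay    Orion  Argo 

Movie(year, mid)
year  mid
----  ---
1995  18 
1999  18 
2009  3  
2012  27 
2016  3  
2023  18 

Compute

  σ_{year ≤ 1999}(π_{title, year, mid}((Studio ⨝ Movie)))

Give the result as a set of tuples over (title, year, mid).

{(Alpha, 1995, 18), (Alpha, 1999, 18), (Argo, 1995, 18), (Argo, 1999, 18), (Beta, 1995, 18), (Beta, 1999, 18), (Nova, 1995, 18), (Nova, 1999, 18), (Vega, 1995, 18), (Vega, 1999, 18)}

Studio ⋈ Movie (natural join on mid): {(18, Bo, Atlas, Vega, 1995), (18, Bo, Atlas, Vega, 1999), (18, Bo, Atlas, Vega, 2023), (18, Hal, Gamma, Argo, 1995), (18, Hal, Gamma, Argo, 1999), (18, Hal, Gamma, Argo, 2023), (18, Lee, Nova, Nova, 1995), (18, Lee, Nova, Nova, 1999), (18, Lee, Nova, Nova, 2023), (18, Rae, Lyra, Beta, 1995), (18, Rae, Lyra, Beta, 1999), (18, Rae, Lyra, Beta, 2023), (18, Sam, Delta, Alpha, 1995), (18, Sam, Delta, Alpha, 1999), (18, Sam, Delta, Alpha, 2023), (18, Xia, Atlas, Alpha, 1995), (18, Xia, Atlas, Alpha, 1999), (18, Xia, Atlas, Alpha, 2023), (3, Tai, Echo, Gamma, 2009), (3, Tai, Echo, Gamma, 2016)}
π_{title, year, mid} gives {(Alpha, 1995, 18), (Alpha, 1999, 18), (Alpha, 2023, 18), (Argo, 1995, 18), (Argo, 1999, 18), (Argo, 2023, 18), (Beta, 1995, 18), (Beta, 1999, 18), (Beta, 2023, 18), (Gamma, 2009, 3), (Gamma, 2016, 3), (Nova, 1995, 18), (Nova, 1999, 18), (Nova, 2023, 18), (Vega, 1995, 18), (Vega, 1999, 18), (Vega, 2023, 18)} (3 duplicate(s) eliminated).
Filtering on year ≤ 1999 leaves {(Alpha, 1995, 18), (Alpha, 1999, 18), (Argo, 1995, 18), (Argo, 1999, 18), (Beta, 1995, 18), (Beta, 1999, 18), (Nova, 1995, 18), (Nova, 1999, 18), (Vega, 1995, 18), (Vega, 1999, 18)}.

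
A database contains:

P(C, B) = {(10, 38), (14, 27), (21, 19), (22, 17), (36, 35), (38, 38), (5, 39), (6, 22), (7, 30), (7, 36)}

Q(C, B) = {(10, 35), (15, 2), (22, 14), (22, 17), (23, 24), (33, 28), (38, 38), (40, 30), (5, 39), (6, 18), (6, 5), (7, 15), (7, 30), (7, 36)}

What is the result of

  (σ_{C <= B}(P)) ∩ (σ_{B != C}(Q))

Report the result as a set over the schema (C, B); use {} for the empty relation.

Apply σ_{C <= B}; surviving tuples: {(10, 38), (14, 27), (38, 38), (5, 39), (6, 22), (7, 30), (7, 36)}
Apply σ_{B != C}; surviving tuples: {(10, 35), (15, 2), (22, 14), (22, 17), (23, 24), (33, 28), (40, 30), (5, 39), (6, 18), (6, 5), (7, 15), (7, 30), (7, 36)}
Taking the intersection: {(5, 39), (7, 30), (7, 36)}

{(5, 39), (7, 30), (7, 36)}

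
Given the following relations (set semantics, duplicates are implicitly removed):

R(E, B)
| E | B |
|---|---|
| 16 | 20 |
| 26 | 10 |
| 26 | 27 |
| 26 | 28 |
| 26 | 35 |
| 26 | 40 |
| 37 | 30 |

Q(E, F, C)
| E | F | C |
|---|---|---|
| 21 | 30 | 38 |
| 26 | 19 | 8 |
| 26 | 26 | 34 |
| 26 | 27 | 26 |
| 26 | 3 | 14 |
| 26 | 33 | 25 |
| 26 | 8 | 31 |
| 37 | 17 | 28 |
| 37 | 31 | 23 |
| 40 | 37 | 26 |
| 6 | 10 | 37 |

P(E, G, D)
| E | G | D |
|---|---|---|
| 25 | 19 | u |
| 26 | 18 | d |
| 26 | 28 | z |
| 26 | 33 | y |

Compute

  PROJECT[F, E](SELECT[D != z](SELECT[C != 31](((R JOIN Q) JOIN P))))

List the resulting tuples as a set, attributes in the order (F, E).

{(19, 26), (26, 26), (27, 26), (3, 26), (33, 26)}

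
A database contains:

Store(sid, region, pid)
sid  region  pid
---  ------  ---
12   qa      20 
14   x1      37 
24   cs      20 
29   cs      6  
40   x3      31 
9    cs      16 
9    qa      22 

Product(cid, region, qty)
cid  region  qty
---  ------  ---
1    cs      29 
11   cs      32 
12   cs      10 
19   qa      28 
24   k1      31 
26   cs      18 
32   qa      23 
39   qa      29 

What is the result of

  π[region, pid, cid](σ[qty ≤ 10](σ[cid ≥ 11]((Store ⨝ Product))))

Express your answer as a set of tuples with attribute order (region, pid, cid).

Store ⋈ Product (natural join on region): {(12, qa, 20, 19, 28), (12, qa, 20, 32, 23), (12, qa, 20, 39, 29), (24, cs, 20, 1, 29), (24, cs, 20, 11, 32), (24, cs, 20, 12, 10), (24, cs, 20, 26, 18), (29, cs, 6, 1, 29), (29, cs, 6, 11, 32), (29, cs, 6, 12, 10), (29, cs, 6, 26, 18), (9, cs, 16, 1, 29), (9, cs, 16, 11, 32), (9, cs, 16, 12, 10), (9, cs, 16, 26, 18), (9, qa, 22, 19, 28), (9, qa, 22, 32, 23), (9, qa, 22, 39, 29)}
Selection cid ≥ 11: {(12, qa, 20, 19, 28), (12, qa, 20, 32, 23), (12, qa, 20, 39, 29), (24, cs, 20, 11, 32), (24, cs, 20, 12, 10), (24, cs, 20, 26, 18), (29, cs, 6, 11, 32), (29, cs, 6, 12, 10), (29, cs, 6, 26, 18), (9, cs, 16, 11, 32), (9, cs, 16, 12, 10), (9, cs, 16, 26, 18), (9, qa, 22, 19, 28), (9, qa, 22, 32, 23), (9, qa, 22, 39, 29)}
Selection qty ≤ 10: {(24, cs, 20, 12, 10), (29, cs, 6, 12, 10), (9, cs, 16, 12, 10)}
π[region, pid, cid]: project onto (region, pid, cid) → {(cs, 16, 12), (cs, 20, 12), (cs, 6, 12)}

{(cs, 16, 12), (cs, 20, 12), (cs, 6, 12)}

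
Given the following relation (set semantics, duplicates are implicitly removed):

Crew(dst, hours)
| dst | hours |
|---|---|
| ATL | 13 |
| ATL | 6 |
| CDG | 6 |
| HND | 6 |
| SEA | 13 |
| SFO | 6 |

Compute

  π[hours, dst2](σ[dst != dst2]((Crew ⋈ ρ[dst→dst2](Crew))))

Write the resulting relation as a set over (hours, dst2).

ρ[dst→dst2]: schema becomes (dst2, hours); tuples unchanged.
Joining Crew and ρ[dst→dst2](Crew) on hours yields {(ATL, 13, ATL), (ATL, 13, SEA), (ATL, 6, ATL), (ATL, 6, CDG), (ATL, 6, HND), (ATL, 6, SFO), (CDG, 6, ATL), (CDG, 6, CDG), (CDG, 6, HND), (CDG, 6, SFO), (HND, 6, ATL), (HND, 6, CDG), (HND, 6, HND), (HND, 6, SFO), (SEA, 13, ATL), (SEA, 13, SEA), (SFO, 6, ATL), (SFO, 6, CDG), (SFO, 6, HND), (SFO, 6, SFO)}.
Filtering on dst != dst2 leaves {(ATL, 13, SEA), (ATL, 6, CDG), (ATL, 6, HND), (ATL, 6, SFO), (CDG, 6, ATL), (CDG, 6, HND), (CDG, 6, SFO), (HND, 6, ATL), (HND, 6, CDG), (HND, 6, SFO), (SEA, 13, ATL), (SFO, 6, ATL), (SFO, 6, CDG), (SFO, 6, HND)}.
Keep only column(s) hours, dst2 (8 duplicate(s) eliminated): {(13, ATL), (13, SEA), (6, ATL), (6, CDG), (6, HND), (6, SFO)}

{(13, ATL), (13, SEA), (6, ATL), (6, CDG), (6, HND), (6, SFO)}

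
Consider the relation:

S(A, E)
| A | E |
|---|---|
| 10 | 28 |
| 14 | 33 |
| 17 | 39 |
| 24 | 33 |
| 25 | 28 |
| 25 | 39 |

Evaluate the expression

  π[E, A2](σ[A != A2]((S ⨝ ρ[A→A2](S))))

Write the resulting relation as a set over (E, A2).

ρ[A→A2]: schema becomes (A2, E); tuples unchanged.
Joining S and ρ[A→A2](S) on E yields {(10, 28, 10), (10, 28, 25), (14, 33, 14), (14, 33, 24), (17, 39, 17), (17, 39, 25), (24, 33, 14), (24, 33, 24), (25, 28, 10), (25, 28, 25), (25, 39, 17), (25, 39, 25)}.
Filtering on A != A2 leaves {(10, 28, 25), (14, 33, 24), (17, 39, 25), (24, 33, 14), (25, 28, 10), (25, 39, 17)}.
Keep only column(s) E, A2: {(28, 10), (28, 25), (33, 14), (33, 24), (39, 17), (39, 25)}

{(28, 10), (28, 25), (33, 14), (33, 24), (39, 17), (39, 25)}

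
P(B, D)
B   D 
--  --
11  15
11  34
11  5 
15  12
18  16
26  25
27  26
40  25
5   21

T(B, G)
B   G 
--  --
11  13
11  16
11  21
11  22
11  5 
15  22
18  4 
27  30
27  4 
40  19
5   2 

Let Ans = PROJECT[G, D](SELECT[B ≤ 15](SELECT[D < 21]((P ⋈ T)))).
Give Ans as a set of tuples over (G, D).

Natural join on B: {(11, 15, 13), (11, 15, 16), (11, 15, 21), (11, 15, 22), (11, 15, 5), (11, 34, 13), (11, 34, 16), (11, 34, 21), (11, 34, 22), (11, 34, 5), (11, 5, 13), (11, 5, 16), (11, 5, 21), (11, 5, 22), (11, 5, 5), (15, 12, 22), (18, 16, 4), (27, 26, 30), (27, 26, 4), (40, 25, 19), (5, 21, 2)}
σ[D < 21]: keep tuples satisfying D < 21 → {(11, 15, 13), (11, 15, 16), (11, 15, 21), (11, 15, 22), (11, 15, 5), (11, 5, 13), (11, 5, 16), (11, 5, 21), (11, 5, 22), (11, 5, 5), (15, 12, 22), (18, 16, 4)}
σ[B ≤ 15]: keep tuples satisfying B ≤ 15 → {(11, 15, 13), (11, 15, 16), (11, 15, 21), (11, 15, 22), (11, 15, 5), (11, 5, 13), (11, 5, 16), (11, 5, 21), (11, 5, 22), (11, 5, 5), (15, 12, 22)}
π[G, D]: project onto (G, D) → {(13, 15), (13, 5), (16, 15), (16, 5), (21, 15), (21, 5), (22, 12), (22, 15), (22, 5), (5, 15), (5, 5)}

{(13, 15), (13, 5), (16, 15), (16, 5), (21, 15), (21, 5), (22, 12), (22, 15), (22, 5), (5, 15), (5, 5)}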